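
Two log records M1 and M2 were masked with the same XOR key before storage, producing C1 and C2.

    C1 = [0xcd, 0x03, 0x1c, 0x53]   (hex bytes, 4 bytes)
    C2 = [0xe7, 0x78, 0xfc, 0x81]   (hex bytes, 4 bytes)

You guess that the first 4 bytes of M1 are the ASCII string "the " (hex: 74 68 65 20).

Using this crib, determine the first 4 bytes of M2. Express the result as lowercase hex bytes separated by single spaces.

5e 13 85 f2

First, C1 ⊕ C2 = (M1 ⊕ K) ⊕ (M2 ⊕ K) = M1 ⊕ M2, so the key drops out. Then M2 = (M1 ⊕ M2) ⊕ M1 over the first 4 bytes.
byte 0: (cd ⊕ e7) ⊕ 74 = 2a ⊕ 74 = 5e
byte 1: (03 ⊕ 78) ⊕ 68 = 7b ⊕ 68 = 13
byte 2: (1c ⊕ fc) ⊕ 65 = e0 ⊕ 65 = 85
byte 3: (53 ⊕ 81) ⊕ 20 = d2 ⊕ 20 = f2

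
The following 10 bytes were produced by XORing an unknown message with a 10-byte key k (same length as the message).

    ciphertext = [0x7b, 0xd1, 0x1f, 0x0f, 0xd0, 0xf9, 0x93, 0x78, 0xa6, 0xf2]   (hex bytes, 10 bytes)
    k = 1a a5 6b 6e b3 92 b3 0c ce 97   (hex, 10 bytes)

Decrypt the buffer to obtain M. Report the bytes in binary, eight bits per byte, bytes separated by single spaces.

01100001 01110100 01110100 01100001 01100011 01101011 00100000 01110100 01101000 01100101

XOR is its own inverse, so applying the key byte-wise gives the result directly.
01111011 xor 00011010 = 01100001
11010001 xor 10100101 = 01110100
00011111 xor 01101011 = 01110100
00001111 xor 01101110 = 01100001
11010000 xor 10110011 = 01100011
11111001 xor 10010010 = 01101011
10010011 xor 10110011 = 00100000
01111000 xor 00001100 = 01110100
10100110 xor 11001110 = 01101000
11110010 xor 10010111 = 01100101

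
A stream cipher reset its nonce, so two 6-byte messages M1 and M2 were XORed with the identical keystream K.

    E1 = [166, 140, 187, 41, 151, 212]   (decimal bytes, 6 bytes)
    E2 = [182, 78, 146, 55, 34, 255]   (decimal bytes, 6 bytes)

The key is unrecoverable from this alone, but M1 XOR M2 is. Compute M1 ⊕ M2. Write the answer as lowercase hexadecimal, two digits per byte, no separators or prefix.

10c2291eb52b

E1 ⊕ E2 = (M1 ⊕ K) ⊕ (M2 ⊕ K) = M1 ⊕ M2 — the shared key cancels under XOR.
166 ^ 182 =  16
140 ^  78 = 194
187 ^ 146 =  41
 41 ^  55 =  30
151 ^  34 = 181
212 ^ 255 =  43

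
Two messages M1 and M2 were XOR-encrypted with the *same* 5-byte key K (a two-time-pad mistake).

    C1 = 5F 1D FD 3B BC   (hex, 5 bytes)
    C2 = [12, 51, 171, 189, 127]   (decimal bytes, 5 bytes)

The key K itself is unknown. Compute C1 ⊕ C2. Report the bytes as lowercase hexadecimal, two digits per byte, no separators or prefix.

C1 ⊕ C2 = (M1 ⊕ K) ⊕ (M2 ⊕ K) = M1 ⊕ M2 — the shared key cancels under XOR.
5f xor 0c = 53
1d xor 33 = 2e
fd xor ab = 56
3b xor bd = 86
bc xor 7f = c3

532e5686c3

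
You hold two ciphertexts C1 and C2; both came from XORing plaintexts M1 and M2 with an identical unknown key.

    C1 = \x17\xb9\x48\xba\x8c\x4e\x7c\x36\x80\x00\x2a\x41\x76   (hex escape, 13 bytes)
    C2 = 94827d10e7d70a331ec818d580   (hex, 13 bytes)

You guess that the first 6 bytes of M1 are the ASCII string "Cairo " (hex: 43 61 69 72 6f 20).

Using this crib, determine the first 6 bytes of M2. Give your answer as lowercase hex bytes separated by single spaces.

c0 5a 5c d8 04 b9

First, C1 ⊕ C2 = (M1 ⊕ K) ⊕ (M2 ⊕ K) = M1 ⊕ M2, so the key drops out. Then M2 = (M1 ⊕ M2) ⊕ M1 over the first 6 bytes.
byte 0: (17 ⊕ 94) ⊕ 43 = 83 ⊕ 43 = c0
byte 1: (b9 ⊕ 82) ⊕ 61 = 3b ⊕ 61 = 5a
byte 2: (48 ⊕ 7d) ⊕ 69 = 35 ⊕ 69 = 5c
byte 3: (ba ⊕ 10) ⊕ 72 = aa ⊕ 72 = d8
byte 4: (8c ⊕ e7) ⊕ 6f = 6b ⊕ 6f = 04
byte 5: (4e ⊕ d7) ⊕ 20 = 99 ⊕ 20 = b9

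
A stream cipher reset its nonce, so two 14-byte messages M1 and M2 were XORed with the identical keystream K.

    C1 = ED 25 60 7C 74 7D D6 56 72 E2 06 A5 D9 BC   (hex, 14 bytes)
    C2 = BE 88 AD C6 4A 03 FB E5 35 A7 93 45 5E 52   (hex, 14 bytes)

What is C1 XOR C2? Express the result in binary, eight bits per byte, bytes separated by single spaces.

C1 ⊕ C2 = (M1 ⊕ K) ⊕ (M2 ⊕ K) = M1 ⊕ M2 — the shared key cancels under XOR.
ed xor be = 53
25 xor 88 = ad
60 xor ad = cd
7c xor c6 = ba
74 xor 4a = 3e
7d xor 03 = 7e
d6 xor fb = 2d
56 xor e5 = b3
72 xor 35 = 47
e2 xor a7 = 45
06 xor 93 = 95
a5 xor 45 = e0
d9 xor 5e = 87
bc xor 52 = ee

01010011 10101101 11001101 10111010 00111110 01111110 00101101 10110011 01000111 01000101 10010101 11100000 10000111 11101110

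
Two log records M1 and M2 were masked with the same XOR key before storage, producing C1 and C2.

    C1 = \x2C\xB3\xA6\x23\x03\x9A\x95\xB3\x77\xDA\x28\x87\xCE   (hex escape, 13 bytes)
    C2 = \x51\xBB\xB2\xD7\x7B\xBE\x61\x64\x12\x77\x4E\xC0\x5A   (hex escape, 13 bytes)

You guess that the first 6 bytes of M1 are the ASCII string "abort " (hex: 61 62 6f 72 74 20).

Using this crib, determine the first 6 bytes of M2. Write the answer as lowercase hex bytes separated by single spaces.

1c 6a 7b 86 0c 04

First, C1 ⊕ C2 = (M1 ⊕ K) ⊕ (M2 ⊕ K) = M1 ⊕ M2, so the key drops out. Then M2 = (M1 ⊕ M2) ⊕ M1 over the first 6 bytes.
byte 0: (2c XOR 51) XOR 61 = 7d XOR 61 = 1c
byte 1: (b3 XOR bb) XOR 62 = 08 XOR 62 = 6a
byte 2: (a6 XOR b2) XOR 6f = 14 XOR 6f = 7b
byte 3: (23 XOR d7) XOR 72 = f4 XOR 72 = 86
byte 4: (03 XOR 7b) XOR 74 = 78 XOR 74 = 0c
byte 5: (9a XOR be) XOR 20 = 24 XOR 20 = 04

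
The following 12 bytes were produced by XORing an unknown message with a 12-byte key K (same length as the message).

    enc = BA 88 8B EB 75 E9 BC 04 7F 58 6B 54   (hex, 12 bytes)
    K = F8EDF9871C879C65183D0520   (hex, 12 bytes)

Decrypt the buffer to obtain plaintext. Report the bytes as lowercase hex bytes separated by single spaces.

XOR is its own inverse, so applying the key byte-wise gives the result directly.
byte 0: 186 XOR 248 =  66
byte 1: 136 XOR 237 = 101
byte 2: 139 XOR 249 = 114
byte 3: 235 XOR 135 = 108
byte 4: 117 XOR  28 = 105
byte 5: 233 XOR 135 = 110
byte 6: 188 XOR 156 =  32
byte 7:   4 XOR 101 =  97
byte 8: 127 XOR  24 = 103
byte 9:  88 XOR  61 = 101
byte 10: 107 XOR   5 = 110
byte 11:  84 XOR  32 = 116

42 65 72 6c 69 6e 20 61 67 65 6e 74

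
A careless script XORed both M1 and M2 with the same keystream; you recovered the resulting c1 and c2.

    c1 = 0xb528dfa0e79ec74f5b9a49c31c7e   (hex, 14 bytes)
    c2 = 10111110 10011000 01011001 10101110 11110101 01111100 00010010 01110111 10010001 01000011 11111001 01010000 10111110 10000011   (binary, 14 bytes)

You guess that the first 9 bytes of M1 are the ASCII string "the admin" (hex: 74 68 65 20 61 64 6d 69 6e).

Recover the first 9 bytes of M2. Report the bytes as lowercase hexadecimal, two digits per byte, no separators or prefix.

7fd8e32e7386b851a4

First, c1 ⊕ c2 = (M1 ⊕ K) ⊕ (M2 ⊕ K) = M1 ⊕ M2, so the key drops out. Then M2 = (M1 ⊕ M2) ⊕ M1 over the first 9 bytes.
byte 0: (b5 xor be) xor 74 = 0b xor 74 = 7f
byte 1: (28 xor 98) xor 68 = b0 xor 68 = d8
byte 2: (df xor 59) xor 65 = 86 xor 65 = e3
byte 3: (a0 xor ae) xor 20 = 0e xor 20 = 2e
byte 4: (e7 xor f5) xor 61 = 12 xor 61 = 73
byte 5: (9e xor 7c) xor 64 = e2 xor 64 = 86
byte 6: (c7 xor 12) xor 6d = d5 xor 6d = b8
byte 7: (4f xor 77) xor 69 = 38 xor 69 = 51
byte 8: (5b xor 91) xor 6e = ca xor 6e = a4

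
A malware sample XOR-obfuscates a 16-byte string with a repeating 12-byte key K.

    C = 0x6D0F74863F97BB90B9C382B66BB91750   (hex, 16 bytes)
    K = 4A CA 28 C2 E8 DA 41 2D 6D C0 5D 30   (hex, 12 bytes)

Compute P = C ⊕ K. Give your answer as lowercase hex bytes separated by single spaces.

The 12-byte key repeats, so the effective keystream is 4a ca 28 c2 e8 da 41 2d 6d c0 5d 30 4a ca 28 c2.
byte 0: 01101101 XOR 01001010 = 00100111
byte 1: 00001111 XOR 11001010 = 11000101
byte 2: 01110100 XOR 00101000 = 01011100
byte 3: 10000110 XOR 11000010 = 01000100
byte 4: 00111111 XOR 11101000 = 11010111
byte 5: 10010111 XOR 11011010 = 01001101
byte 6: 10111011 XOR 01000001 = 11111010
byte 7: 10010000 XOR 00101101 = 10111101
byte 8: 10111001 XOR 01101101 = 11010100
byte 9: 11000011 XOR 11000000 = 00000011
byte 10: 10000010 XOR 01011101 = 11011111
byte 11: 10110110 XOR 00110000 = 10000110
byte 12: 01101011 XOR 01001010 = 00100001
byte 13: 10111001 XOR 11001010 = 01110011
byte 14: 00010111 XOR 00101000 = 00111111
byte 15: 01010000 XOR 11000010 = 10010010

27 c5 5c 44 d7 4d fa bd d4 03 df 86 21 73 3f 92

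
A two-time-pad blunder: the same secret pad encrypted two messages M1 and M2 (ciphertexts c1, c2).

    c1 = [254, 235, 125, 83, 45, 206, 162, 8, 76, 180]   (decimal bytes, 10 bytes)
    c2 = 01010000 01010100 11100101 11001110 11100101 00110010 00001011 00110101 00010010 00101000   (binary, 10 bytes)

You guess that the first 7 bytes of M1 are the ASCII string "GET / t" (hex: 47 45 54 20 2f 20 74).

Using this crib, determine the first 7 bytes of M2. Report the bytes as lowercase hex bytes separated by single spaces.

e9 fa cc bd e7 dc dd

First, c1 ⊕ c2 = (M1 ⊕ K) ⊕ (M2 ⊕ K) = M1 ⊕ M2, so the key drops out. Then M2 = (M1 ⊕ M2) ⊕ M1 over the first 7 bytes.
byte 0: (fe xor 50) xor 47 = ae xor 47 = e9
byte 1: (eb xor 54) xor 45 = bf xor 45 = fa
byte 2: (7d xor e5) xor 54 = 98 xor 54 = cc
byte 3: (53 xor ce) xor 20 = 9d xor 20 = bd
byte 4: (2d xor e5) xor 2f = c8 xor 2f = e7
byte 5: (ce xor 32) xor 20 = fc xor 20 = dc
byte 6: (a2 xor 0b) xor 74 = a9 xor 74 = dd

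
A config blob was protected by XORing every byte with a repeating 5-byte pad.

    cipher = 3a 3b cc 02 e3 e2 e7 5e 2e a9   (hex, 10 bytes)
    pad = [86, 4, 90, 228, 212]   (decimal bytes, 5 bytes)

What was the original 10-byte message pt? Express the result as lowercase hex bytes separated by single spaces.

6c 3f 96 e6 37 b4 e3 04 ca 7d

The 5-byte key repeats, so the effective keystream is 56 04 5a e4 d4 56 04 5a e4 d4.
byte 0:  58 ⊕  86 = 108
byte 1:  59 ⊕   4 =  63
byte 2: 204 ⊕  90 = 150
byte 3:   2 ⊕ 228 = 230
byte 4: 227 ⊕ 212 =  55
byte 5: 226 ⊕  86 = 180
byte 6: 231 ⊕   4 = 227
byte 7:  94 ⊕  90 =   4
byte 8:  46 ⊕ 228 = 202
byte 9: 169 ⊕ 212 = 125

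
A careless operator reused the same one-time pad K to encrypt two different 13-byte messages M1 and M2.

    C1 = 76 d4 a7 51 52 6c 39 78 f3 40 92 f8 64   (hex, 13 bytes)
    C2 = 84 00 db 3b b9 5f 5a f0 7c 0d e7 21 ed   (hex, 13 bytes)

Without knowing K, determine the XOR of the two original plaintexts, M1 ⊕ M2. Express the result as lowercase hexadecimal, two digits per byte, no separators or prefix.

C1 ⊕ C2 = (M1 ⊕ K) ⊕ (M2 ⊕ K) = M1 ⊕ M2 — the shared key cancels under XOR.
byte 0: 76 ⊕ 84 = f2
byte 1: d4 ⊕ 00 = d4
byte 2: a7 ⊕ db = 7c
byte 3: 51 ⊕ 3b = 6a
byte 4: 52 ⊕ b9 = eb
byte 5: 6c ⊕ 5f = 33
byte 6: 39 ⊕ 5a = 63
byte 7: 78 ⊕ f0 = 88
byte 8: f3 ⊕ 7c = 8f
byte 9: 40 ⊕ 0d = 4d
byte 10: 92 ⊕ e7 = 75
byte 11: f8 ⊕ 21 = d9
byte 12: 64 ⊕ ed = 89

f2d47c6aeb3363888f4d75d989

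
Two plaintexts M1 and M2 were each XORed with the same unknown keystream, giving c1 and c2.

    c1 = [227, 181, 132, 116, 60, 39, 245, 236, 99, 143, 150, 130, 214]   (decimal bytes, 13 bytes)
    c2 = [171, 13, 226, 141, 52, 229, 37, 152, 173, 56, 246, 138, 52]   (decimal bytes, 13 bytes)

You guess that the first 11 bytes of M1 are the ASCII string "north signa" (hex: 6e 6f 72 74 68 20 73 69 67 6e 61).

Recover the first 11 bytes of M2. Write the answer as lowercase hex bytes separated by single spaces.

26 d7 14 8d 60 e2 a3 1d a9 d9 01

First, c1 ⊕ c2 = (M1 ⊕ K) ⊕ (M2 ⊕ K) = M1 ⊕ M2, so the key drops out. Then M2 = (M1 ⊕ M2) ⊕ M1 over the first 11 bytes.
byte 0: (e3 xor ab) xor 6e = 48 xor 6e = 26
byte 1: (b5 xor 0d) xor 6f = b8 xor 6f = d7
byte 2: (84 xor e2) xor 72 = 66 xor 72 = 14
byte 3: (74 xor 8d) xor 74 = f9 xor 74 = 8d
byte 4: (3c xor 34) xor 68 = 08 xor 68 = 60
byte 5: (27 xor e5) xor 20 = c2 xor 20 = e2
byte 6: (f5 xor 25) xor 73 = d0 xor 73 = a3
byte 7: (ec xor 98) xor 69 = 74 xor 69 = 1d
byte 8: (63 xor ad) xor 67 = ce xor 67 = a9
byte 9: (8f xor 38) xor 6e = b7 xor 6e = d9
byte 10: (96 xor f6) xor 61 = 60 xor 61 = 01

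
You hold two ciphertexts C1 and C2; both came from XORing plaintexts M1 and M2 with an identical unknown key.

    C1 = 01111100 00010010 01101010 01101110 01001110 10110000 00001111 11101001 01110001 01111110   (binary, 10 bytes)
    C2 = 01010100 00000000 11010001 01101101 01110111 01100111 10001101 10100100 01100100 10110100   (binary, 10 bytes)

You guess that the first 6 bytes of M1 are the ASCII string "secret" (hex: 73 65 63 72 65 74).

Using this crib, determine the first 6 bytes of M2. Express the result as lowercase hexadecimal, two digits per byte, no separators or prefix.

First, C1 ⊕ C2 = (M1 ⊕ K) ⊕ (M2 ⊕ K) = M1 ⊕ M2, so the key drops out. Then M2 = (M1 ⊕ M2) ⊕ M1 over the first 6 bytes.
byte 0: (7c ^ 54) ^ 73 = 28 ^ 73 = 5b
byte 1: (12 ^ 00) ^ 65 = 12 ^ 65 = 77
byte 2: (6a ^ d1) ^ 63 = bb ^ 63 = d8
byte 3: (6e ^ 6d) ^ 72 = 03 ^ 72 = 71
byte 4: (4e ^ 77) ^ 65 = 39 ^ 65 = 5c
byte 5: (b0 ^ 67) ^ 74 = d7 ^ 74 = a3

5b77d8715ca3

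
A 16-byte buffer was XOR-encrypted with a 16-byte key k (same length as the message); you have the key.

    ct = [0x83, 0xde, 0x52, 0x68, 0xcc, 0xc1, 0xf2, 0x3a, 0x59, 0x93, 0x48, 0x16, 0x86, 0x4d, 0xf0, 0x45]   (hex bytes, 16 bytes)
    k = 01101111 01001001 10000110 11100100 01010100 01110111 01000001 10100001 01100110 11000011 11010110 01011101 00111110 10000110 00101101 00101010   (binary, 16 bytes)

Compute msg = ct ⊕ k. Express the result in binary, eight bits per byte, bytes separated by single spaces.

83 ^ 6f = ec
de ^ 49 = 97
52 ^ 86 = d4
68 ^ e4 = 8c
cc ^ 54 = 98
c1 ^ 77 = b6
f2 ^ 41 = b3
3a ^ a1 = 9b
59 ^ 66 = 3f
93 ^ c3 = 50
48 ^ d6 = 9e
16 ^ 5d = 4b
86 ^ 3e = b8
4d ^ 86 = cb
f0 ^ 2d = dd
45 ^ 2a = 6f

11101100 10010111 11010100 10001100 10011000 10110110 10110011 10011011 00111111 01010000 10011110 01001011 10111000 11001011 11011101 01101111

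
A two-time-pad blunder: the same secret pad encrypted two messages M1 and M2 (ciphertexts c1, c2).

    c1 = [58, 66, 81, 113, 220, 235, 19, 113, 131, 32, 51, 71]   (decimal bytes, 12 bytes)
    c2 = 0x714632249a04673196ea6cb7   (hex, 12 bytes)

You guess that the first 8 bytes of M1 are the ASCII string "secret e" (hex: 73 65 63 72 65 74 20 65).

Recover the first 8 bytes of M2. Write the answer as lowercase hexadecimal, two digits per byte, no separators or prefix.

First, c1 ⊕ c2 = (M1 ⊕ K) ⊕ (M2 ⊕ K) = M1 ⊕ M2, so the key drops out. Then M2 = (M1 ⊕ M2) ⊕ M1 over the first 8 bytes.
byte 0: (3a xor 71) xor 73 = 4b xor 73 = 38
byte 1: (42 xor 46) xor 65 = 04 xor 65 = 61
byte 2: (51 xor 32) xor 63 = 63 xor 63 = 00
byte 3: (71 xor 24) xor 72 = 55 xor 72 = 27
byte 4: (dc xor 9a) xor 65 = 46 xor 65 = 23
byte 5: (eb xor 04) xor 74 = ef xor 74 = 9b
byte 6: (13 xor 67) xor 20 = 74 xor 20 = 54
byte 7: (71 xor 31) xor 65 = 40 xor 65 = 25

38610027239b5425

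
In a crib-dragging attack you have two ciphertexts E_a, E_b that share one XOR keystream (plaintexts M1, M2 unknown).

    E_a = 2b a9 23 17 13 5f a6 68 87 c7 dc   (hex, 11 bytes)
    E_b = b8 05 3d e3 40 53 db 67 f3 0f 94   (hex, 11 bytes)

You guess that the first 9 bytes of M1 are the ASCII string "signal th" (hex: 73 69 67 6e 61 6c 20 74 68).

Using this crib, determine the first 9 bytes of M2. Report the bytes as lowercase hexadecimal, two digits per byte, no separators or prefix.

First, E_a ⊕ E_b = (M1 ⊕ K) ⊕ (M2 ⊕ K) = M1 ⊕ M2, so the key drops out. Then M2 = (M1 ⊕ M2) ⊕ M1 over the first 9 bytes.
byte 0: (2b ⊕ b8) ⊕ 73 = 93 ⊕ 73 = e0
byte 1: (a9 ⊕ 05) ⊕ 69 = ac ⊕ 69 = c5
byte 2: (23 ⊕ 3d) ⊕ 67 = 1e ⊕ 67 = 79
byte 3: (17 ⊕ e3) ⊕ 6e = f4 ⊕ 6e = 9a
byte 4: (13 ⊕ 40) ⊕ 61 = 53 ⊕ 61 = 32
byte 5: (5f ⊕ 53) ⊕ 6c = 0c ⊕ 6c = 60
byte 6: (a6 ⊕ db) ⊕ 20 = 7d ⊕ 20 = 5d
byte 7: (68 ⊕ 67) ⊕ 74 = 0f ⊕ 74 = 7b
byte 8: (87 ⊕ f3) ⊕ 68 = 74 ⊕ 68 = 1c

e0c5799a32605d7b1c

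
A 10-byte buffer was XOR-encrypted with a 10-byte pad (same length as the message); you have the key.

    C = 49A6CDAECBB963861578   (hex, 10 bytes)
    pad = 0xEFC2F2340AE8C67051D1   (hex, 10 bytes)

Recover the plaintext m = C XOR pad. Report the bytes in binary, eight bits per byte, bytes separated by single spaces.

10100110 01100100 00111111 10011010 11000001 01010001 10100101 11110110 01000100 10101001

49 XOR ef = a6
a6 XOR c2 = 64
cd XOR f2 = 3f
ae XOR 34 = 9a
cb XOR 0a = c1
b9 XOR e8 = 51
63 XOR c6 = a5
86 XOR 70 = f6
15 XOR 51 = 44
78 XOR d1 = a9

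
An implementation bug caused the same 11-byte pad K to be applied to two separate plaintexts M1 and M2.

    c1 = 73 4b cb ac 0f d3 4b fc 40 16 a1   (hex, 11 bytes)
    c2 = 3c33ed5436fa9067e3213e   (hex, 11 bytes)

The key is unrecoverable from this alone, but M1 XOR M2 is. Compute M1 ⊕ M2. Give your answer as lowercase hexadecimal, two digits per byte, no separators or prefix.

4f7826f83929db9ba3379f

c1 ⊕ c2 = (M1 ⊕ K) ⊕ (M2 ⊕ K) = M1 ⊕ M2 — the shared key cancels under XOR.
115 ^  60 =  79
 75 ^  51 = 120
203 ^ 237 =  38
172 ^  84 = 248
 15 ^  54 =  57
211 ^ 250 =  41
 75 ^ 144 = 219
252 ^ 103 = 155
 64 ^ 227 = 163
 22 ^  33 =  55
161 ^  62 = 159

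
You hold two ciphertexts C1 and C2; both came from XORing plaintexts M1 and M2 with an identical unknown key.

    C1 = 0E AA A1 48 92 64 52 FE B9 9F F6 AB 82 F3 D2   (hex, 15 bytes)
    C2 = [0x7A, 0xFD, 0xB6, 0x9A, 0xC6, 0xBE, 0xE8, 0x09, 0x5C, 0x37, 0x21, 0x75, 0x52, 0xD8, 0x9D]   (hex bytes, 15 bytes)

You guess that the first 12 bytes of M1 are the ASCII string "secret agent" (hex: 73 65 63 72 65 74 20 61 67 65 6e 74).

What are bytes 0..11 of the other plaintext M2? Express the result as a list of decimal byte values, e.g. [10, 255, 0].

[7, 50, 116, 160, 49, 174, 154, 150, 130, 205, 185, 170]

First, C1 ⊕ C2 = (M1 ⊕ K) ⊕ (M2 ⊕ K) = M1 ⊕ M2, so the key drops out. Then M2 = (M1 ⊕ M2) ⊕ M1 over the first 12 bytes.
byte 0: (0e xor 7a) xor 73 = 74 xor 73 = 07
byte 1: (aa xor fd) xor 65 = 57 xor 65 = 32
byte 2: (a1 xor b6) xor 63 = 17 xor 63 = 74
byte 3: (48 xor 9a) xor 72 = d2 xor 72 = a0
byte 4: (92 xor c6) xor 65 = 54 xor 65 = 31
byte 5: (64 xor be) xor 74 = da xor 74 = ae
byte 6: (52 xor e8) xor 20 = ba xor 20 = 9a
byte 7: (fe xor 09) xor 61 = f7 xor 61 = 96
byte 8: (b9 xor 5c) xor 67 = e5 xor 67 = 82
byte 9: (9f xor 37) xor 65 = a8 xor 65 = cd
byte 10: (f6 xor 21) xor 6e = d7 xor 6e = b9
byte 11: (ab xor 75) xor 74 = de xor 74 = aa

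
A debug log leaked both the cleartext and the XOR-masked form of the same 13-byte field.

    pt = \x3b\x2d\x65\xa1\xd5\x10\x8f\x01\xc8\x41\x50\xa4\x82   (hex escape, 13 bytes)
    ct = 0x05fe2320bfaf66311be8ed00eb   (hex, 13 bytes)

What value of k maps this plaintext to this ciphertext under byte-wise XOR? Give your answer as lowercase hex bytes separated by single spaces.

Since ct = pt ⊕ k, XORing both sides with pt gives k = pt ⊕ ct.
byte 0:  59 ⊕   5 =  62
byte 1:  45 ⊕ 254 = 211
byte 2: 101 ⊕  35 =  70
byte 3: 161 ⊕  32 = 129
byte 4: 213 ⊕ 191 = 106
byte 5:  16 ⊕ 175 = 191
byte 6: 143 ⊕ 102 = 233
byte 7:   1 ⊕  49 =  48
byte 8: 200 ⊕  27 = 211
byte 9:  65 ⊕ 232 = 169
byte 10:  80 ⊕ 237 = 189
byte 11: 164 ⊕   0 = 164
byte 12: 130 ⊕ 235 = 105

3e d3 46 81 6a bf e9 30 d3 a9 bd a4 69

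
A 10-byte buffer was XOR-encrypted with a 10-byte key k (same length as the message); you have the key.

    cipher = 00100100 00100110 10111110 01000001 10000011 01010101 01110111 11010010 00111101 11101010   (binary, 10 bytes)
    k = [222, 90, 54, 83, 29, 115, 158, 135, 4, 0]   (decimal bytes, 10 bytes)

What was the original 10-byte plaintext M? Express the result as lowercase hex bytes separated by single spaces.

fa 7c 88 12 9e 26 e9 55 39 ea

XOR is its own inverse, so applying the key byte-wise gives the result directly.
byte 0:  36 XOR 222 = 250
byte 1:  38 XOR  90 = 124
byte 2: 190 XOR  54 = 136
byte 3:  65 XOR  83 =  18
byte 4: 131 XOR  29 = 158
byte 5:  85 XOR 115 =  38
byte 6: 119 XOR 158 = 233
byte 7: 210 XOR 135 =  85
byte 8:  61 XOR   4 =  57
byte 9: 234 XOR   0 = 234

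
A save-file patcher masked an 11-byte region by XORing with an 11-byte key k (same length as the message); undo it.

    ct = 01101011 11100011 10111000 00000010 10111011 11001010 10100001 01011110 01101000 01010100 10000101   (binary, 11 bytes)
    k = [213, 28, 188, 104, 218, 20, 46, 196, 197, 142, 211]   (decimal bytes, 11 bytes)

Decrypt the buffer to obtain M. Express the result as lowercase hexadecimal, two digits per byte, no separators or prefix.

beff046a61de8f9aadda56

XOR is its own inverse, so applying the key byte-wise gives the result directly.
01101011 XOR 11010101 = 10111110
11100011 XOR 00011100 = 11111111
10111000 XOR 10111100 = 00000100
00000010 XOR 01101000 = 01101010
10111011 XOR 11011010 = 01100001
11001010 XOR 00010100 = 11011110
10100001 XOR 00101110 = 10001111
01011110 XOR 11000100 = 10011010
01101000 XOR 11000101 = 10101101
01010100 XOR 10001110 = 11011010
10000101 XOR 11010011 = 01010110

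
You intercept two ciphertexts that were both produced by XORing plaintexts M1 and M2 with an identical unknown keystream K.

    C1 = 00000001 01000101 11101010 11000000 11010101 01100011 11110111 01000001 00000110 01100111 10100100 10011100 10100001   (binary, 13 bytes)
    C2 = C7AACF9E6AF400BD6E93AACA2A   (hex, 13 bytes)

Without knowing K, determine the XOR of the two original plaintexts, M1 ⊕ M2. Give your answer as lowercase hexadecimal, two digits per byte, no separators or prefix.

c6ef255ebf97f7fc68f40e568b

C1 ⊕ C2 = (M1 ⊕ K) ⊕ (M2 ⊕ K) = M1 ⊕ M2 — the shared key cancels under XOR.
byte 0: 01 xor c7 = c6
byte 1: 45 xor aa = ef
byte 2: ea xor cf = 25
byte 3: c0 xor 9e = 5e
byte 4: d5 xor 6a = bf
byte 5: 63 xor f4 = 97
byte 6: f7 xor 00 = f7
byte 7: 41 xor bd = fc
byte 8: 06 xor 6e = 68
byte 9: 67 xor 93 = f4
byte 10: a4 xor aa = 0e
byte 11: 9c xor ca = 56
byte 12: a1 xor 2a = 8b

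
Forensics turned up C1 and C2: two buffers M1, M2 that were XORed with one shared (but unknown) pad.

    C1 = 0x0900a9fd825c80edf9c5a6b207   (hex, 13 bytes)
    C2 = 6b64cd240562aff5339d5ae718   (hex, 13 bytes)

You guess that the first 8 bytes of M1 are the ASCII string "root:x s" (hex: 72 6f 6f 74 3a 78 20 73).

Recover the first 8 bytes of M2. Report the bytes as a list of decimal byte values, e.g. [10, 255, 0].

First, C1 ⊕ C2 = (M1 ⊕ K) ⊕ (M2 ⊕ K) = M1 ⊕ M2, so the key drops out. Then M2 = (M1 ⊕ M2) ⊕ M1 over the first 8 bytes.
byte 0: (09 xor 6b) xor 72 = 62 xor 72 = 10
byte 1: (00 xor 64) xor 6f = 64 xor 6f = 0b
byte 2: (a9 xor cd) xor 6f = 64 xor 6f = 0b
byte 3: (fd xor 24) xor 74 = d9 xor 74 = ad
byte 4: (82 xor 05) xor 3a = 87 xor 3a = bd
byte 5: (5c xor 62) xor 78 = 3e xor 78 = 46
byte 6: (80 xor af) xor 20 = 2f xor 20 = 0f
byte 7: (ed xor f5) xor 73 = 18 xor 73 = 6b

[16, 11, 11, 173, 189, 70, 15, 107]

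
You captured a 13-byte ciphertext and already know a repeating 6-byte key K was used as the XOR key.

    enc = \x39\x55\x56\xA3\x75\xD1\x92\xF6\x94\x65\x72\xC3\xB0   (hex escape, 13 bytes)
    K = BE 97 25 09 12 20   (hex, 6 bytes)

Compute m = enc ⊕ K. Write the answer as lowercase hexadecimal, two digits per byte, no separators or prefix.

The 6-byte key repeats, so the effective keystream is be 97 25 09 12 20 be 97 25 09 12 20 be.
byte 0: 39 XOR be = 87
byte 1: 55 XOR 97 = c2
byte 2: 56 XOR 25 = 73
byte 3: a3 XOR 09 = aa
byte 4: 75 XOR 12 = 67
byte 5: d1 XOR 20 = f1
byte 6: 92 XOR be = 2c
byte 7: f6 XOR 97 = 61
byte 8: 94 XOR 25 = b1
byte 9: 65 XOR 09 = 6c
byte 10: 72 XOR 12 = 60
byte 11: c3 XOR 20 = e3
byte 12: b0 XOR be = 0e

87c273aa67f12c61b16c60e30e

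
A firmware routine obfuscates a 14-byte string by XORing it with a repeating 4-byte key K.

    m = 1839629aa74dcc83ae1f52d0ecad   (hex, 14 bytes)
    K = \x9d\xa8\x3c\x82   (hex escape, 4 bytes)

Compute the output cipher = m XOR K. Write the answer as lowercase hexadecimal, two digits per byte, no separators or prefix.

85915e183ae5f00133b76e527105

The 4-byte key repeats, so the effective keystream is 9d a8 3c 82 9d a8 3c 82 9d a8 3c 82 9d a8.
byte 0:  24 XOR 157 = 133
byte 1:  57 XOR 168 = 145
byte 2:  98 XOR  60 =  94
byte 3: 154 XOR 130 =  24
byte 4: 167 XOR 157 =  58
byte 5:  77 XOR 168 = 229
byte 6: 204 XOR  60 = 240
byte 7: 131 XOR 130 =   1
byte 8: 174 XOR 157 =  51
byte 9:  31 XOR 168 = 183
byte 10:  82 XOR  60 = 110
byte 11: 208 XOR 130 =  82
byte 12: 236 XOR 157 = 113
byte 13: 173 XOR 168 =   5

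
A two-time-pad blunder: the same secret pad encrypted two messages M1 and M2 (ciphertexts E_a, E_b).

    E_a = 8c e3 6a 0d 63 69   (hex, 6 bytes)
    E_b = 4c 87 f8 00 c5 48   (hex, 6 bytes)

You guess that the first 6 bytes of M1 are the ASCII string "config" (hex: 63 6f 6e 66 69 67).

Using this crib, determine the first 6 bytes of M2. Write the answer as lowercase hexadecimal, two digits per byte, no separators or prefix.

First, E_a ⊕ E_b = (M1 ⊕ K) ⊕ (M2 ⊕ K) = M1 ⊕ M2, so the key drops out. Then M2 = (M1 ⊕ M2) ⊕ M1 over the first 6 bytes.
byte 0: (8c ^ 4c) ^ 63 = c0 ^ 63 = a3
byte 1: (e3 ^ 87) ^ 6f = 64 ^ 6f = 0b
byte 2: (6a ^ f8) ^ 6e = 92 ^ 6e = fc
byte 3: (0d ^ 00) ^ 66 = 0d ^ 66 = 6b
byte 4: (63 ^ c5) ^ 69 = a6 ^ 69 = cf
byte 5: (69 ^ 48) ^ 67 = 21 ^ 67 = 46

a30bfc6bcf46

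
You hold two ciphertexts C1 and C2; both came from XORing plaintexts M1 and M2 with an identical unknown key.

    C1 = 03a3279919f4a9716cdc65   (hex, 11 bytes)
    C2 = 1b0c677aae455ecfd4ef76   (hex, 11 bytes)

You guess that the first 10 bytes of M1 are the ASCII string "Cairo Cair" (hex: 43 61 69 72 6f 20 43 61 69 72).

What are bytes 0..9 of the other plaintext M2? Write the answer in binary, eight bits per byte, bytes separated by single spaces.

01011011 11001110 00101001 10010001 11011000 10010001 10110100 11011111 11010001 01000001

First, C1 ⊕ C2 = (M1 ⊕ K) ⊕ (M2 ⊕ K) = M1 ⊕ M2, so the key drops out. Then M2 = (M1 ⊕ M2) ⊕ M1 over the first 10 bytes.
byte 0: (03 XOR 1b) XOR 43 = 18 XOR 43 = 5b
byte 1: (a3 XOR 0c) XOR 61 = af XOR 61 = ce
byte 2: (27 XOR 67) XOR 69 = 40 XOR 69 = 29
byte 3: (99 XOR 7a) XOR 72 = e3 XOR 72 = 91
byte 4: (19 XOR ae) XOR 6f = b7 XOR 6f = d8
byte 5: (f4 XOR 45) XOR 20 = b1 XOR 20 = 91
byte 6: (a9 XOR 5e) XOR 43 = f7 XOR 43 = b4
byte 7: (71 XOR cf) XOR 61 = be XOR 61 = df
byte 8: (6c XOR d4) XOR 69 = b8 XOR 69 = d1
byte 9: (dc XOR ef) XOR 72 = 33 XOR 72 = 41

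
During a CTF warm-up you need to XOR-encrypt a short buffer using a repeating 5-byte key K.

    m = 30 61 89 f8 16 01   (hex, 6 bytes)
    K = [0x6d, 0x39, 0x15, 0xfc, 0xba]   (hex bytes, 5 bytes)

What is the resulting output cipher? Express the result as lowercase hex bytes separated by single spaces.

5d 58 9c 04 ac 6c

The 5-byte key repeats, so the effective keystream is 6d 39 15 fc ba 6d.
byte 0:  48 ⊕ 109 =  93
byte 1:  97 ⊕  57 =  88
byte 2: 137 ⊕  21 = 156
byte 3: 248 ⊕ 252 =   4
byte 4:  22 ⊕ 186 = 172
byte 5:   1 ⊕ 109 = 108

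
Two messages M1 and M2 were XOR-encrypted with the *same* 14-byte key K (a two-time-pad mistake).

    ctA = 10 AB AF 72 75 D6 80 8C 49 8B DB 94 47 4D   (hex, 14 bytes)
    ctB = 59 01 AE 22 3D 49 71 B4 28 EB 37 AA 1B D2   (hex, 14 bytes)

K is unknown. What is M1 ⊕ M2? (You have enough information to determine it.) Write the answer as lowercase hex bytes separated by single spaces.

ctA ⊕ ctB = (M1 ⊕ K) ⊕ (M2 ⊕ K) = M1 ⊕ M2 — the shared key cancels under XOR.
00010000 xor 01011001 = 01001001
10101011 xor 00000001 = 10101010
10101111 xor 10101110 = 00000001
01110010 xor 00100010 = 01010000
01110101 xor 00111101 = 01001000
11010110 xor 01001001 = 10011111
10000000 xor 01110001 = 11110001
10001100 xor 10110100 = 00111000
01001001 xor 00101000 = 01100001
10001011 xor 11101011 = 01100000
11011011 xor 00110111 = 11101100
10010100 xor 10101010 = 00111110
01000111 xor 00011011 = 01011100
01001101 xor 11010010 = 10011111

49 aa 01 50 48 9f f1 38 61 60 ec 3e 5c 9f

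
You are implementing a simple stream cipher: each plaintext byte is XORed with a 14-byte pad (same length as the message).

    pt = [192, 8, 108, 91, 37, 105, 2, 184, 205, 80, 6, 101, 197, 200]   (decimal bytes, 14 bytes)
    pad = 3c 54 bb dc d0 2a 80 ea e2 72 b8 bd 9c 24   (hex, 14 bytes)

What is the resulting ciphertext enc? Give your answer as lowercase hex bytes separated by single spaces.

fc 5c d7 87 f5 43 82 52 2f 22 be d8 59 ec

192 xor  60 = 252
  8 xor  84 =  92
108 xor 187 = 215
 91 xor 220 = 135
 37 xor 208 = 245
105 xor  42 =  67
  2 xor 128 = 130
184 xor 234 =  82
205 xor 226 =  47
 80 xor 114 =  34
  6 xor 184 = 190
101 xor 189 = 216
197 xor 156 =  89
200 xor  36 = 236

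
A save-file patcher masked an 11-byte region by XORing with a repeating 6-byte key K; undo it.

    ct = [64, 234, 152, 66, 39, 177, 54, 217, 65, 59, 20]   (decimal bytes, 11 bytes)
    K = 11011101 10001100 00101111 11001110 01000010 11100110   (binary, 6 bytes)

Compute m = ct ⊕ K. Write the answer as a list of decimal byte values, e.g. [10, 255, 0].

The 6-byte key repeats, so the effective keystream is dd 8c 2f ce 42 e6 dd 8c 2f ce 42.
byte 0: 40 XOR dd = 9d
byte 1: ea XOR 8c = 66
byte 2: 98 XOR 2f = b7
byte 3: 42 XOR ce = 8c
byte 4: 27 XOR 42 = 65
byte 5: b1 XOR e6 = 57
byte 6: 36 XOR dd = eb
byte 7: d9 XOR 8c = 55
byte 8: 41 XOR 2f = 6e
byte 9: 3b XOR ce = f5
byte 10: 14 XOR 42 = 56

[157, 102, 183, 140, 101, 87, 235, 85, 110, 245, 86]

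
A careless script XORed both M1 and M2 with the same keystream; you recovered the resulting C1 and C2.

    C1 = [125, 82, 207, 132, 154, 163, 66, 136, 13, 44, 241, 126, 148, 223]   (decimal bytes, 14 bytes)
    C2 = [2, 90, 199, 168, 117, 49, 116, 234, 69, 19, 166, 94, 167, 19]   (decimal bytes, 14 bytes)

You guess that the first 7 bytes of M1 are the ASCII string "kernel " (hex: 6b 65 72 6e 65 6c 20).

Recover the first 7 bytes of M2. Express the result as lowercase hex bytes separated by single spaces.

First, C1 ⊕ C2 = (M1 ⊕ K) ⊕ (M2 ⊕ K) = M1 ⊕ M2, so the key drops out. Then M2 = (M1 ⊕ M2) ⊕ M1 over the first 7 bytes.
byte 0: (7d xor 02) xor 6b = 7f xor 6b = 14
byte 1: (52 xor 5a) xor 65 = 08 xor 65 = 6d
byte 2: (cf xor c7) xor 72 = 08 xor 72 = 7a
byte 3: (84 xor a8) xor 6e = 2c xor 6e = 42
byte 4: (9a xor 75) xor 65 = ef xor 65 = 8a
byte 5: (a3 xor 31) xor 6c = 92 xor 6c = fe
byte 6: (42 xor 74) xor 20 = 36 xor 20 = 16

14 6d 7a 42 8a fe 16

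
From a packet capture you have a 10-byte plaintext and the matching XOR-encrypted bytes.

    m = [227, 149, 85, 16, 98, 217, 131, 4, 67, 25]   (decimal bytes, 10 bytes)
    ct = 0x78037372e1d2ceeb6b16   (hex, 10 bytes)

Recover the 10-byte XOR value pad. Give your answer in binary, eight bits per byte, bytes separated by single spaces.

10011011 10010110 00100110 01100010 10000011 00001011 01001101 11101111 00101000 00001111

Since ct = m ⊕ pad, XORing both sides with m gives pad = m ⊕ ct.
e3 xor 78 = 9b
95 xor 03 = 96
55 xor 73 = 26
10 xor 72 = 62
62 xor e1 = 83
d9 xor d2 = 0b
83 xor ce = 4d
04 xor eb = ef
43 xor 6b = 28
19 xor 16 = 0f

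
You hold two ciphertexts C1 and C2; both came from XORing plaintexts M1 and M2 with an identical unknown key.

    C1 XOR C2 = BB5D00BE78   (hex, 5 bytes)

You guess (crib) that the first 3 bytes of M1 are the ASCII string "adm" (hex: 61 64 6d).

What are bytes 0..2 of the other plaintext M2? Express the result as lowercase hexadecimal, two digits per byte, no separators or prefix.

Since C1 ⊕ C2 = M1 ⊕ M2, XORing with the guessed M1 bytes yields the corresponding M2 bytes: M2 = (C1 ⊕ C2) ⊕ M1.
byte 0: 10111011 XOR 01100001 = 11011010
byte 1: 01011101 XOR 01100100 = 00111001
byte 2: 00000000 XOR 01101101 = 01101101

da396d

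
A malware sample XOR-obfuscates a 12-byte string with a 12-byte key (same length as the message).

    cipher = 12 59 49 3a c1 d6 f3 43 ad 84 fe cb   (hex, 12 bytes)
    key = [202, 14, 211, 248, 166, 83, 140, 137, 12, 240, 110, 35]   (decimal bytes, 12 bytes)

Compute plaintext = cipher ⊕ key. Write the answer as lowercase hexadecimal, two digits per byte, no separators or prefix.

d8579ac267857fcaa17490e8

byte 0: 12 ⊕ ca = d8
byte 1: 59 ⊕ 0e = 57
byte 2: 49 ⊕ d3 = 9a
byte 3: 3a ⊕ f8 = c2
byte 4: c1 ⊕ a6 = 67
byte 5: d6 ⊕ 53 = 85
byte 6: f3 ⊕ 8c = 7f
byte 7: 43 ⊕ 89 = ca
byte 8: ad ⊕ 0c = a1
byte 9: 84 ⊕ f0 = 74
byte 10: fe ⊕ 6e = 90
byte 11: cb ⊕ 23 = e8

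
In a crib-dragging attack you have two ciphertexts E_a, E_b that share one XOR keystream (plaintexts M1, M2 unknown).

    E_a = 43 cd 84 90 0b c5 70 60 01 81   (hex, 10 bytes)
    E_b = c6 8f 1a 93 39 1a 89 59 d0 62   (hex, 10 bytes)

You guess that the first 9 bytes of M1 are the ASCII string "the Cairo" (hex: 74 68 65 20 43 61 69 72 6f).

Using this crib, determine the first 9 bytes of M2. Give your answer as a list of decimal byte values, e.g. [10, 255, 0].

First, E_a ⊕ E_b = (M1 ⊕ K) ⊕ (M2 ⊕ K) = M1 ⊕ M2, so the key drops out. Then M2 = (M1 ⊕ M2) ⊕ M1 over the first 9 bytes.
byte 0: (43 ^ c6) ^ 74 = 85 ^ 74 = f1
byte 1: (cd ^ 8f) ^ 68 = 42 ^ 68 = 2a
byte 2: (84 ^ 1a) ^ 65 = 9e ^ 65 = fb
byte 3: (90 ^ 93) ^ 20 = 03 ^ 20 = 23
byte 4: (0b ^ 39) ^ 43 = 32 ^ 43 = 71
byte 5: (c5 ^ 1a) ^ 61 = df ^ 61 = be
byte 6: (70 ^ 89) ^ 69 = f9 ^ 69 = 90
byte 7: (60 ^ 59) ^ 72 = 39 ^ 72 = 4b
byte 8: (01 ^ d0) ^ 6f = d1 ^ 6f = be

[241, 42, 251, 35, 113, 190, 144, 75, 190]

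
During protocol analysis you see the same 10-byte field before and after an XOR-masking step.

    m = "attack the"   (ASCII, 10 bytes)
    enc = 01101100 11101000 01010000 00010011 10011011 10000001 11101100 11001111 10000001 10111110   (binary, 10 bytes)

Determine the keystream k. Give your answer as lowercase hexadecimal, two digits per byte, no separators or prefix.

0d9c2472f8eaccbbe9db

Since enc = m ⊕ k, XORing both sides with m gives k = m ⊕ enc.
61 ^ 6c = 0d
74 ^ e8 = 9c
74 ^ 50 = 24
61 ^ 13 = 72
63 ^ 9b = f8
6b ^ 81 = ea
20 ^ ec = cc
74 ^ cf = bb
68 ^ 81 = e9
65 ^ be = db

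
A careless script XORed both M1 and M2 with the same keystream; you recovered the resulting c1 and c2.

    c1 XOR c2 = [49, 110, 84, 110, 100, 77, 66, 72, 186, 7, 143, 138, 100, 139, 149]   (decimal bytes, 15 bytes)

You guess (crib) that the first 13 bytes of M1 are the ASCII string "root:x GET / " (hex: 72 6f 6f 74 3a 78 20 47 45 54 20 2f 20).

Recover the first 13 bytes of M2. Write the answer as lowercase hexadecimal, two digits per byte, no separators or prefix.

Since c1 ⊕ c2 = M1 ⊕ M2, XORing with the guessed M1 bytes yields the corresponding M2 bytes: M2 = (c1 ⊕ c2) ⊕ M1.
31 ⊕ 72 = 43
6e ⊕ 6f = 01
54 ⊕ 6f = 3b
6e ⊕ 74 = 1a
64 ⊕ 3a = 5e
4d ⊕ 78 = 35
42 ⊕ 20 = 62
48 ⊕ 47 = 0f
ba ⊕ 45 = ff
07 ⊕ 54 = 53
8f ⊕ 20 = af
8a ⊕ 2f = a5
64 ⊕ 20 = 44

43013b1a5e35620fff53afa544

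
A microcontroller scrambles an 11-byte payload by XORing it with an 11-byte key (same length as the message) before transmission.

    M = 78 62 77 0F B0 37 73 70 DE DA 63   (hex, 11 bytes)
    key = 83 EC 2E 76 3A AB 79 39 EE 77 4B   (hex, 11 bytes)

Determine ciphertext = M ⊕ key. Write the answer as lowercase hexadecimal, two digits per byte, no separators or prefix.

fb8e59798a9c0a4930ad28

XOR is its own inverse, so applying the key byte-wise gives the result directly.
120 ⊕ 131 = 251
 98 ⊕ 236 = 142
119 ⊕  46 =  89
 15 ⊕ 118 = 121
176 ⊕  58 = 138
 55 ⊕ 171 = 156
115 ⊕ 121 =  10
112 ⊕  57 =  73
222 ⊕ 238 =  48
218 ⊕ 119 = 173
 99 ⊕  75 =  40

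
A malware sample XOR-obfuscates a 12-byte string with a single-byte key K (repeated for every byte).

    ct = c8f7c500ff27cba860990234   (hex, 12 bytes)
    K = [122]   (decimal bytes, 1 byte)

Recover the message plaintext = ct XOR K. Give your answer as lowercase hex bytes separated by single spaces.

The 1-byte key repeats, so the effective keystream is 7a 7a 7a 7a 7a 7a 7a 7a 7a 7a 7a 7a.
byte 0: c8 XOR 7a = b2
byte 1: f7 XOR 7a = 8d
byte 2: c5 XOR 7a = bf
byte 3: 00 XOR 7a = 7a
byte 4: ff XOR 7a = 85
byte 5: 27 XOR 7a = 5d
byte 6: cb XOR 7a = b1
byte 7: a8 XOR 7a = d2
byte 8: 60 XOR 7a = 1a
byte 9: 99 XOR 7a = e3
byte 10: 02 XOR 7a = 78
byte 11: 34 XOR 7a = 4e

b2 8d bf 7a 85 5d b1 d2 1a e3 78 4e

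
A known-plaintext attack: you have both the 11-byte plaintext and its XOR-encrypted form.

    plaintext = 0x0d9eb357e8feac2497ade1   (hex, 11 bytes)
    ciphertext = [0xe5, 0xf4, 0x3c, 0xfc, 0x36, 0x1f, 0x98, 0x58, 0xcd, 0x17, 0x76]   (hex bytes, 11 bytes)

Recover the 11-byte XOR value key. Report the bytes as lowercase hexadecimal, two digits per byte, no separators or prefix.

e86a8fabdee1347c5aba97

Since ciphertext = plaintext ⊕ key, XORing both sides with plaintext gives key = plaintext ⊕ ciphertext.
00001101 xor 11100101 = 11101000
10011110 xor 11110100 = 01101010
10110011 xor 00111100 = 10001111
01010111 xor 11111100 = 10101011
11101000 xor 00110110 = 11011110
11111110 xor 00011111 = 11100001
10101100 xor 10011000 = 00110100
00100100 xor 01011000 = 01111100
10010111 xor 11001101 = 01011010
10101101 xor 00010111 = 10111010
11100001 xor 01110110 = 10010111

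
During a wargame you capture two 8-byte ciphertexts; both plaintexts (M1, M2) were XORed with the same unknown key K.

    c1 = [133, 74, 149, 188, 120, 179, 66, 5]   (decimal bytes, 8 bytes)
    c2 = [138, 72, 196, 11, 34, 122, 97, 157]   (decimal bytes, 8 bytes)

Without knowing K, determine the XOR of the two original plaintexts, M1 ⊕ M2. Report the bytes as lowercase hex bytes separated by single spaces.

c1 ⊕ c2 = (M1 ⊕ K) ⊕ (M2 ⊕ K) = M1 ⊕ M2 — the shared key cancels under XOR.
10000101 xor 10001010 = 00001111
01001010 xor 01001000 = 00000010
10010101 xor 11000100 = 01010001
10111100 xor 00001011 = 10110111
01111000 xor 00100010 = 01011010
10110011 xor 01111010 = 11001001
01000010 xor 01100001 = 00100011
00000101 xor 10011101 = 10011000

0f 02 51 b7 5a c9 23 98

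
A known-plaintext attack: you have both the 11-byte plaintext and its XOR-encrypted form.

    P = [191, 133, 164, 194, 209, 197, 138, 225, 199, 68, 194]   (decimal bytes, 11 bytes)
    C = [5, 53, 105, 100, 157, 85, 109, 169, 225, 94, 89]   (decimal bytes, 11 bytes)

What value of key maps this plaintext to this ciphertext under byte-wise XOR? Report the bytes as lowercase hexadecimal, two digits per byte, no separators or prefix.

bab0cda64c90e748261a9b

Since C = P ⊕ key, XORing both sides with P gives key = P ⊕ C.
191 XOR   5 = 186
133 XOR  53 = 176
164 XOR 105 = 205
194 XOR 100 = 166
209 XOR 157 =  76
197 XOR  85 = 144
138 XOR 109 = 231
225 XOR 169 =  72
199 XOR 225 =  38
 68 XOR  94 =  26
194 XOR  89 = 155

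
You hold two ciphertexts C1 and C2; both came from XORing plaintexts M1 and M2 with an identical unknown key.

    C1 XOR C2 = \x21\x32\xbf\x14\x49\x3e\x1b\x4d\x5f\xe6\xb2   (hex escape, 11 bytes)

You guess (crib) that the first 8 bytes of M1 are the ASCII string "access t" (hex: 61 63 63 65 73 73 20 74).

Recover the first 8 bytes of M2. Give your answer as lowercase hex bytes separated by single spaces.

40 51 dc 71 3a 4d 3b 39

Since C1 ⊕ C2 = M1 ⊕ M2, XORing with the guessed M1 bytes yields the corresponding M2 bytes: M2 = (C1 ⊕ C2) ⊕ M1.
21 ^ 61 = 40
32 ^ 63 = 51
bf ^ 63 = dc
14 ^ 65 = 71
49 ^ 73 = 3a
3e ^ 73 = 4d
1b ^ 20 = 3b
4d ^ 74 = 39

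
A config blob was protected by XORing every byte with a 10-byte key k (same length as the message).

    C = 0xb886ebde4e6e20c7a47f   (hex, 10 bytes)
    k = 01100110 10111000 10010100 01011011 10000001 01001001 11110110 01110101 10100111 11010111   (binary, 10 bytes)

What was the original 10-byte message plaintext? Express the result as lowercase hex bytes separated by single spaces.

de 3e 7f 85 cf 27 d6 b2 03 a8

b8 xor 66 = de
86 xor b8 = 3e
eb xor 94 = 7f
de xor 5b = 85
4e xor 81 = cf
6e xor 49 = 27
20 xor f6 = d6
c7 xor 75 = b2
a4 xor a7 = 03
7f xor d7 = a8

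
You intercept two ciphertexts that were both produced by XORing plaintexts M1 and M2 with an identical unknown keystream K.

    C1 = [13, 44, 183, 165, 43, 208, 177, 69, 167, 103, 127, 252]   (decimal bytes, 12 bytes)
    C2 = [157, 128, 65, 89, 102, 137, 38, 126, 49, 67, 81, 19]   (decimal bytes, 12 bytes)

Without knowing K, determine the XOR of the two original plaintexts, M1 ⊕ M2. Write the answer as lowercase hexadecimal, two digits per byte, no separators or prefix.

C1 ⊕ C2 = (M1 ⊕ K) ⊕ (M2 ⊕ K) = M1 ⊕ M2 — the shared key cancels under XOR.
00001101 XOR 10011101 = 10010000
00101100 XOR 10000000 = 10101100
10110111 XOR 01000001 = 11110110
10100101 XOR 01011001 = 11111100
00101011 XOR 01100110 = 01001101
11010000 XOR 10001001 = 01011001
10110001 XOR 00100110 = 10010111
01000101 XOR 01111110 = 00111011
10100111 XOR 00110001 = 10010110
01100111 XOR 01000011 = 00100100
01111111 XOR 01010001 = 00101110
11111100 XOR 00010011 = 11101111

90acf6fc4d59973b96242eef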